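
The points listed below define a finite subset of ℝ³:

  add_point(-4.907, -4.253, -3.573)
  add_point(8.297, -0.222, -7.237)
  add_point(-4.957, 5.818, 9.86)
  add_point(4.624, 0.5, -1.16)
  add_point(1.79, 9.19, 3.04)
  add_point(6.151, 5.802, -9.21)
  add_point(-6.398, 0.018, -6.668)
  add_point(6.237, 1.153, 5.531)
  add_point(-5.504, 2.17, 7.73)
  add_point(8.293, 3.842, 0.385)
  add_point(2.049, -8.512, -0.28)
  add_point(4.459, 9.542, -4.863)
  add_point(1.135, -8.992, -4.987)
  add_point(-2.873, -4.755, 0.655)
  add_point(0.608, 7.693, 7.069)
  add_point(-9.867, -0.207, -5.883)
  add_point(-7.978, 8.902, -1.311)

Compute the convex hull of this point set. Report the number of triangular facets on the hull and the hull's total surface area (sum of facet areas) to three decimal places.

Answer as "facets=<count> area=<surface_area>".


facets=28 area=955.411

16 of the 17 inputs are extreme points: [0, 1, 2, 4, 5, 6, 7, 8, 9, 10, 11, 12, 13, 14, 15, 16].

Area of each hull facet:
  f1: (p16, p2, p15) → 60.3899
  f2: (p16, p5, p15) → 83.3175
  f3: (p16, p5, p11) → 34.7591
  f4: (p9, p5, p1) → 28.5142
  f5: (p9, p5, p11) → 25.7220
  f6: (p12, p10, p1) → 27.8151
  f7: (p12, p5, p1) → 32.4541
  f8: (p8, p2, p15) → 23.4838
  f9: (p4, p16, p11) → 44.4655
  f10: (p4, p9, p11) → 32.0299
  f11: (p7, p8, p2) → 25.5137
  f12: (p7, p8, p10) → 70.8759
  f13: (p7, p10, p1) → 67.5680
  f14: (p7, p9, p1) → 22.5257
  f15: (p0, p12, p15) → 13.4022
  f16: (p6, p5, p15) → 8.8611
  f17: (p6, p12, p15) → 17.8080
  f18: (p6, p12, p5) → 81.1304
  f19: (p14, p4, p9) → 18.9805
  f20: (p14, p7, p9) → 26.9767
  f21: (p14, p7, p2) → 25.9912
  f22: (p14, p16, p2) → 37.6079
  f23: (p14, p4, p16) → 23.6799
  f24: (p13, p8, p10) → 22.5681
  f25: (p13, p12, p10) → 15.0643
  f26: (p13, p0, p12) → 17.9014
  f27: (p13, p8, p15) → 54.2577
  f28: (p13, p0, p15) → 11.7477
Σ area = 955.411

Euler characteristic 16−42+28 = 2 ✓


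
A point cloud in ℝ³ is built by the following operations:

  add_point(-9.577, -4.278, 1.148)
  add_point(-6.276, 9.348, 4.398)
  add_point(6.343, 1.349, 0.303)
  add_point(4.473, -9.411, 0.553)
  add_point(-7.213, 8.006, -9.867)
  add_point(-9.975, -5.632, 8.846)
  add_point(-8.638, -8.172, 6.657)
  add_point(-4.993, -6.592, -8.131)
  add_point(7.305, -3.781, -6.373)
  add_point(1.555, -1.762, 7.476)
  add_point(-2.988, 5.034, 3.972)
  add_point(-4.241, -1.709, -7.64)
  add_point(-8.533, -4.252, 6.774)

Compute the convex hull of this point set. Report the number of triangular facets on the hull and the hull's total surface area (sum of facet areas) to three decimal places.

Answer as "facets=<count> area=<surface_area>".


Hull vertices (10/13): indices [0, 1, 2, 3, 4, 5, 6, 7, 8, 9].

Triangle areas on the boundary:
  f1: (p4, p1, p5) → 113.5494
  f2: (p7, p4, p8) → 94.5337
  f3: (p9, p1, p5) → 82.5211
  f4: (p6, p9, p5) → 21.6695
  f5: (p0, p4, p5) → 40.4273
  f6: (p0, p7, p4) → 77.5963
  f7: (p0, p6, p5) → 12.2854
  f8: (p0, p6, p7) → 30.7765
  f9: (p2, p9, p1) → 63.1655
  f10: (p2, p4, p8) → 76.4485
  f11: (p2, p4, p1) → 107.4625
  f12: (p3, p6, p9) → 63.4829
  f13: (p3, p2, p8) → 38.3851
  f14: (p3, p2, p9) → 44.9316
  f15: (p3, p7, p8) → 56.4471
  f16: (p3, p6, p7) → 87.8604
Σ area = 1011.543

Euler: V−E+F = 10−24+16 = 2.

facets=16 area=1011.543


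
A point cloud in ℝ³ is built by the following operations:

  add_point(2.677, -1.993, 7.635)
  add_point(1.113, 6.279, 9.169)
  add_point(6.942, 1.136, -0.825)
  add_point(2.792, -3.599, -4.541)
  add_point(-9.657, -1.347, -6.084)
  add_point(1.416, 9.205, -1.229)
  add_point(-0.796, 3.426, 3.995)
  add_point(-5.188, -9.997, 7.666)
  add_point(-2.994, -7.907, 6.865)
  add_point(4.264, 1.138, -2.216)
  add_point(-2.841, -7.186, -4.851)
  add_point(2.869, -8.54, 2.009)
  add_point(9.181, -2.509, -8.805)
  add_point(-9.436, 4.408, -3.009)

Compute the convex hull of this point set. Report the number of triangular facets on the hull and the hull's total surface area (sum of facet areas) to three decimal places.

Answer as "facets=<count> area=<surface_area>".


10 of the 14 inputs are extreme points: [0, 1, 2, 4, 5, 7, 10, 11, 12, 13].

Per-facet area ½‖(b−a)×(c−a)‖:
  f1: (p13, p12, p4) → 62.0094
  f2: (p13, p5, p12) → 95.4989
  f3: (p13, p7, p4) → 54.9019
  f4: (p10, p12, p4) → 55.8219
  f5: (p10, p7, p4) → 58.5407
  f6: (p2, p5, p12) → 39.8982
  f7: (p2, p0, p12) → 31.0270
  f8: (p1, p0, p7) → 39.7485
  f9: (p1, p13, p7) → 129.8617
  f10: (p1, p13, p5) → 64.8216
  f11: (p1, p2, p5) → 51.2461
  f12: (p1, p2, p0) → 42.5760
  f13: (p11, p10, p12) → 58.3036
  f14: (p11, p10, p7) → 44.8446
  f15: (p11, p0, p12) → 58.9300
  f16: (p11, p0, p7) → 41.2781
Σ area = 929.308

Euler: V−E+F = 10−24+16 = 2.

facets=16 area=929.308


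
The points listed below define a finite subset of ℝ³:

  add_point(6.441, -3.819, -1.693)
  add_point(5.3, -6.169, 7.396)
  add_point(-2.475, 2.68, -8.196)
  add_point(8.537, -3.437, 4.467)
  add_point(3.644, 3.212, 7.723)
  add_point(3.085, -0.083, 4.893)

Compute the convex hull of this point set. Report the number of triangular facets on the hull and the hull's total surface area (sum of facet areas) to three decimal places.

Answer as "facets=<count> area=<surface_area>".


facets=8 area=276.702

Hull vertices (6/6): indices [0, 1, 2, 3, 4, 5].

Per-facet area ½‖(b−a)×(c−a)‖:
  f1: (p4, p1, p3) → 22.5644
  f2: (p0, p1, p2) → 51.3488
  f3: (p0, p1, p3) → 15.9876
  f4: (p0, p4, p2) → 77.2099
  f5: (p0, p4, p3) → 28.2554
  f6: (p5, p1, p2) → 39.6460
  f7: (p5, p4, p2) → 27.6637
  f8: (p5, p4, p1) → 14.0265
Σ area = 276.702

Euler characteristic 6−12+8 = 2 ✓


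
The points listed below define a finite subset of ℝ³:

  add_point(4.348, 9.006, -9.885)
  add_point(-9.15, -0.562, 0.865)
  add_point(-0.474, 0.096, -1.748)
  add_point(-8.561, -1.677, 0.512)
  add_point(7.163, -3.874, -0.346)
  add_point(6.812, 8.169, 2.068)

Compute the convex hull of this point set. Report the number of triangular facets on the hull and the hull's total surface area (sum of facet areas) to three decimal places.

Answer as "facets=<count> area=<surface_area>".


facets=6 area=430.044

Extreme-point indices: [0, 1, 3, 4, 5] — 5 of 6 on the boundary.

Facet areas (half cross-product norm):
  f1: (p5, p4, p1) → 99.6255
  f2: (p5, p0, p1) → 109.0856
  f3: (p5, p0, p4) → 74.6215
  f4: (p3, p4, p1) → 8.5025
  f5: (p3, p0, p1) → 12.9074
  f6: (p3, p0, p4) → 125.3015
Σ area = 430.044

Check V−E+F: 5 − 9 + 6 = 2.


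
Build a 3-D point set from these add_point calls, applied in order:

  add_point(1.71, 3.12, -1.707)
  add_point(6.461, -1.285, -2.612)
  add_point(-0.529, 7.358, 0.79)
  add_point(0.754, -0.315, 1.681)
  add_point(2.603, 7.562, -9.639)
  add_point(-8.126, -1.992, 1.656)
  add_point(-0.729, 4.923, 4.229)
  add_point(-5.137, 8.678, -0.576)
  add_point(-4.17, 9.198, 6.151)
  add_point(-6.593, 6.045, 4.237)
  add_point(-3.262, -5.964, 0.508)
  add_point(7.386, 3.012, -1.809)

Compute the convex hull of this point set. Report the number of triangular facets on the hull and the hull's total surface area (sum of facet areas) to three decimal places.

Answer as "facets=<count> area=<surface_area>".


facets=16 area=526.780

10 of the 12 inputs are extreme points: [1, 3, 4, 5, 6, 7, 8, 9, 10, 11].

Facet areas (half cross-product norm):
  f1: (p4, p8, p11) → 77.8166
  f2: (p7, p4, p5) → 65.7991
  f3: (p7, p4, p8) → 30.5543
  f4: (p10, p8, p5) → 37.5571
  f5: (p10, p4, p5) → 56.7234
  f6: (p9, p8, p5) → 8.3343
  f7: (p9, p7, p5) → 23.7224
  f8: (p9, p7, p8) → 12.4560
  f9: (p6, p8, p11) → 18.0796
  f10: (p6, p10, p8) → 25.8335
  f11: (p3, p6, p11) → 24.6338
  f12: (p3, p6, p10) → 16.4053
  f13: (p1, p3, p11) → 16.0586
  f14: (p1, p3, p10) → 24.5601
  f15: (p1, p4, p11) → 22.4495
  f16: (p1, p10, p4) → 65.7959
Σ area = 526.780

Check V−E+F: 10 − 24 + 16 = 2.


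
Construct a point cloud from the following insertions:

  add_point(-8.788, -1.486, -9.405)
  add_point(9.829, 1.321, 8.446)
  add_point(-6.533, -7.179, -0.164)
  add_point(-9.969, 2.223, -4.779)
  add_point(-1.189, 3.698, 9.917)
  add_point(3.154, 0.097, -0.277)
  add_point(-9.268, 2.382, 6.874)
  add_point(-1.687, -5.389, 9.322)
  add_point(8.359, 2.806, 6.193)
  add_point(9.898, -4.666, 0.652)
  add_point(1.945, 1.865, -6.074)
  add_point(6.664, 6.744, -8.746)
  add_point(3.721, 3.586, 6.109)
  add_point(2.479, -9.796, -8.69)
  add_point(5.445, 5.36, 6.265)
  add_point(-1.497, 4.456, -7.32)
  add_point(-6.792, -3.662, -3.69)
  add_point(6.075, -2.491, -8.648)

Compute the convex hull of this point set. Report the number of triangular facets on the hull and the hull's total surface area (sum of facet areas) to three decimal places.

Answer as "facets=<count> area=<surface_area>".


Extreme-point indices: [0, 1, 2, 3, 4, 6, 7, 9, 11, 13, 14, 15, 17] — 13 of 18 on the boundary.

Area of each hull facet:
  f1: (p1, p11, p9) → 74.3222
  f2: (p15, p11, p3) → 4.5604
  f3: (p17, p11, p9) → 46.6706
  f4: (p17, p13, p9) → 41.8731
  f5: (p7, p13, p9) → 93.9699
  f6: (p7, p1, p9) → 63.5885
  f7: (p7, p1, p4) → 51.1335
  f8: (p14, p1, p11) → 45.0764
  f9: (p14, p1, p4) → 23.5280
  f10: (p0, p15, p3) → 26.7398
  f11: (p0, p15, p11) → 22.0158
  f12: (p0, p17, p11) → 69.0185
  f13: (p0, p17, p13) → 56.1730
  f14: (p2, p7, p13) → 65.1942
  f15: (p2, p0, p13) → 66.8160
  f16: (p2, p0, p3) → 32.1402
  f17: (p6, p2, p3) → 58.2464
  f18: (p6, p2, p7) → 55.5194
  f19: (p6, p7, p4) → 38.8155
  f20: (p6, p11, p3) → 101.8532
  f21: (p6, p14, p11) → 112.5323
  f22: (p6, p14, p4) → 25.4393
Σ area = 1175.226

Euler characteristic 13−33+22 = 2 ✓

facets=22 area=1175.226


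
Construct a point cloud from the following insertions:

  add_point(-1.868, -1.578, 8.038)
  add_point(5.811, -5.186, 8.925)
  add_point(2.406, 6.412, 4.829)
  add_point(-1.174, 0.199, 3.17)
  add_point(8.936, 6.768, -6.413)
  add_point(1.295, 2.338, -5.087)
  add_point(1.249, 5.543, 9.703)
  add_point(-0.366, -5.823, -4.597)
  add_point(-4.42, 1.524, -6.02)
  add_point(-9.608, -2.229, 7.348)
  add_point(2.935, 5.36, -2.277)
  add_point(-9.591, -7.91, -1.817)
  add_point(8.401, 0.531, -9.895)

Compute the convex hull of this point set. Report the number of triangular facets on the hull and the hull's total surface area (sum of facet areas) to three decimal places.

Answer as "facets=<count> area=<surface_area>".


facets=16 area=915.213

Points on the hull: [1, 2, 4, 6, 7, 8, 9, 10, 11, 12] (10 of 13).

Area of each hull facet:
  f1: (p1, p6, p9) → 77.1745
  f2: (p1, p12, p4) → 69.6123
  f3: (p1, p6, p4) → 103.1317
  f4: (p8, p12, p4) → 47.6731
  f5: (p7, p1, p12) → 89.4290
  f6: (p2, p6, p4) → 10.5646
  f7: (p2, p6, p9) → 34.2432
  f8: (p2, p8, p9) → 90.8502
  f9: (p11, p8, p12) → 68.3793
  f10: (p11, p7, p12) → 23.8202
  f11: (p11, p8, p9) → 61.8194
  f12: (p11, p1, p9) → 85.0617
  f13: (p11, p7, p1) → 72.6083
  f14: (p10, p8, p4) → 29.1702
  f15: (p10, p2, p4) → 21.7517
  f16: (p10, p2, p8) → 29.9238
Σ area = 915.213

Check V−E+F: 10 − 24 + 16 = 2.


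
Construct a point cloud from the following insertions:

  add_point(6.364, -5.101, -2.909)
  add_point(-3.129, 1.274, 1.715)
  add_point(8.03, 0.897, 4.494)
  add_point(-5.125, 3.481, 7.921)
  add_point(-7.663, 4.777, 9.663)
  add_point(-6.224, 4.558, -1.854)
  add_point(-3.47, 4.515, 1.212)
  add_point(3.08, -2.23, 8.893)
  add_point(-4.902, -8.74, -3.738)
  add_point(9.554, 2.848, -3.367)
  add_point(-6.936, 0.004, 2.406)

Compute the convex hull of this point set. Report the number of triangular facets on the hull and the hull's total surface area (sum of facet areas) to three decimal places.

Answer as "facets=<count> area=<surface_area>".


facets=14 area=667.286

9 of the 11 inputs are extreme points: [0, 2, 4, 5, 6, 7, 8, 9, 10].

Triangle areas on the boundary:
  f1: (p0, p8, p9) → 39.3843
  f2: (p5, p8, p9) → 105.0398
  f3: (p7, p8, p4) → 103.6006
  f4: (p7, p0, p8) → 74.1921
  f5: (p6, p9, p4) → 45.9226
  f6: (p6, p5, p4) → 18.0763
  f7: (p6, p5, p9) → 26.4816
  f8: (p10, p8, p4) → 17.9029
  f9: (p10, p5, p4) → 26.9206
  f10: (p10, p5, p8) → 33.5900
  f11: (p2, p0, p9) → 33.2520
  f12: (p2, p7, p0) → 35.3080
  f13: (p2, p9, p4) → 63.8718
  f14: (p2, p7, p4) → 43.7432
Σ area = 667.286

Euler: V−E+F = 9−21+14 = 2.


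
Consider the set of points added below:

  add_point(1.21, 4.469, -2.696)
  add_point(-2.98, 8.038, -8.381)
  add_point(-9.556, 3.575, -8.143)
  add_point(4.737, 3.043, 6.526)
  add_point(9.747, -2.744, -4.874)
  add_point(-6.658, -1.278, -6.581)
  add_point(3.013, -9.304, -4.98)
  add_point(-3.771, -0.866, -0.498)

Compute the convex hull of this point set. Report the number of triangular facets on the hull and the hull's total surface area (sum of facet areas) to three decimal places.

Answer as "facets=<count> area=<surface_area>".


Points on the hull: [1, 2, 3, 4, 5, 6, 7] (7 of 8).

Area of each hull facet:
  f1: (p3, p6, p4) → 64.4916
  f2: (p7, p3, p2) → 44.6492
  f3: (p7, p3, p6) → 68.4954
  f4: (p1, p6, p2) → 71.6054
  f5: (p1, p6, p4) → 79.7569
  f6: (p1, p3, p2) → 68.5022
  f7: (p1, p3, p4) → 108.8027
  f8: (p5, p6, p2) → 13.1599
  f9: (p5, p7, p2) → 18.1189
  f10: (p5, p7, p6) → 39.1287
Σ area = 576.711

Euler: V−E+F = 7−15+10 = 2.

facets=10 area=576.711


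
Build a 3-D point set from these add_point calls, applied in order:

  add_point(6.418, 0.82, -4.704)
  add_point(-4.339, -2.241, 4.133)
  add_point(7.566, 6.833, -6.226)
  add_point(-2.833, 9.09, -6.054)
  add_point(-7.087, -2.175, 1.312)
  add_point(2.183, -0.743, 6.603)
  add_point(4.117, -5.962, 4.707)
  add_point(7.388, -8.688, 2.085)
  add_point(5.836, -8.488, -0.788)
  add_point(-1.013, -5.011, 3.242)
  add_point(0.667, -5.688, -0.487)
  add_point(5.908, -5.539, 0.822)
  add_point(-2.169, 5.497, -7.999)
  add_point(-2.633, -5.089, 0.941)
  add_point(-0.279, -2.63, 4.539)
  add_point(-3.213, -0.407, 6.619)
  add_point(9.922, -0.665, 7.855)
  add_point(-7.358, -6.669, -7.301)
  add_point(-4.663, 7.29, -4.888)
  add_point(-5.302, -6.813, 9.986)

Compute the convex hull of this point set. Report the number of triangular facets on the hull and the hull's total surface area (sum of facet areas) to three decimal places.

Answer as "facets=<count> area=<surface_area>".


facets=20 area=960.853

Hull vertices (12/20): indices [0, 2, 3, 4, 7, 8, 12, 15, 16, 17, 18, 19].

Per-facet area ½‖(b−a)×(c−a)‖:
  f1: (p2, p3, p16) → 83.5649
  f2: (p4, p19, p17) → 40.2658
  f3: (p15, p3, p16) → 104.3102
  f4: (p15, p19, p16) → 48.5068
  f5: (p12, p3, p17) → 19.3113
  f6: (p12, p2, p17) → 57.4353
  f7: (p12, p2, p3) → 20.6459
  f8: (p7, p2, p16) → 81.1386
  f9: (p7, p19, p16) → 75.5208
  f10: (p7, p19, p17) → 119.0009
  f11: (p18, p4, p19) → 34.1586
  f12: (p18, p15, p19) → 30.6780
  f13: (p18, p15, p3) → 15.2808
  f14: (p18, p3, p17) → 15.0875
  f15: (p18, p4, p17) → 55.9984
  f16: (p8, p7, p17) → 14.0371
  f17: (p8, p7, p2) → 25.5184
  f18: (p0, p2, p17) → 41.2751
  f19: (p0, p8, p17) → 72.9404
  f20: (p0, p8, p2) → 6.1777
Σ area = 960.853

Check V−E+F: 12 − 30 + 20 = 2.


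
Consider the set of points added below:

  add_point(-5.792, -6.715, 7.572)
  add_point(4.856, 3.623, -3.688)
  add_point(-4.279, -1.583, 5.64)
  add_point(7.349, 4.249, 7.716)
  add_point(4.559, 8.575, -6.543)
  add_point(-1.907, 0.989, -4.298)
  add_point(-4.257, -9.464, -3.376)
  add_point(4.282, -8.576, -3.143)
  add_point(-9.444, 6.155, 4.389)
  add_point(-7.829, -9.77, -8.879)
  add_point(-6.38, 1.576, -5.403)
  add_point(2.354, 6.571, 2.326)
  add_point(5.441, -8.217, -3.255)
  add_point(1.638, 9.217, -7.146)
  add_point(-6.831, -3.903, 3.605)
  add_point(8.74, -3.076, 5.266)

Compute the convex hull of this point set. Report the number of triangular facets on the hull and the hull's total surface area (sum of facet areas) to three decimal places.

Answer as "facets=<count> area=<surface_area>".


facets=20 area=1074.765

Points on the hull: [0, 3, 4, 6, 7, 8, 9, 10, 11, 12, 13, 15] (12 of 16).

Triangle areas on the boundary:
  f1: (p0, p9, p8) → 115.4433
  f2: (p3, p0, p8) → 108.1742
  f3: (p3, p0, p15) → 59.4762
  f4: (p10, p9, p8) → 53.3637
  f5: (p10, p13, p8) → 62.8996
  f6: (p10, p13, p9) → 48.6185
  f7: (p11, p13, p8) → 58.7708
  f8: (p11, p3, p8) → 39.7987
  f9: (p4, p3, p15) → 59.4869
  f10: (p4, p12, p15) → 85.4387
  f11: (p4, p11, p13) → 14.2720
  f12: (p4, p11, p3) → 29.5027
  f13: (p4, p13, p9) → 31.4056
  f14: (p4, p12, p9) → 124.1673
  f15: (p6, p0, p9) → 25.0295
  f16: (p7, p6, p0) → 48.7488
  f17: (p7, p0, p15) → 76.6199
  f18: (p7, p12, p15) → 5.9366
  f19: (p7, p12, p9) → 4.4064
  f20: (p7, p6, p9) → 23.2059
Σ area = 1074.765

Check V−E+F: 12 − 30 + 20 = 2.


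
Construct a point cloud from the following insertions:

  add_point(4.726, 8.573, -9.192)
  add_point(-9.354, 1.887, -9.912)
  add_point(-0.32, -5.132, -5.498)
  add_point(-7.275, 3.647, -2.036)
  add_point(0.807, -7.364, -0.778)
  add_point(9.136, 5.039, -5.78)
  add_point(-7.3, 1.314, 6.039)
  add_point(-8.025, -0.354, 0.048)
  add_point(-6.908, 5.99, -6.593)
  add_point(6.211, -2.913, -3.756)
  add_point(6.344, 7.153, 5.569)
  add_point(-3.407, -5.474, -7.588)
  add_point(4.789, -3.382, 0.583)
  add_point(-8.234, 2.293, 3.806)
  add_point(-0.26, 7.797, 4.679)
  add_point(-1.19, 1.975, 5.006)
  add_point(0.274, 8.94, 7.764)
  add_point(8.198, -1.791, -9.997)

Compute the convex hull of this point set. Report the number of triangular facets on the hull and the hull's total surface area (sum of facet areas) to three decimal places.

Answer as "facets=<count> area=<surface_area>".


Hull vertices (15/18): indices [0, 1, 4, 5, 6, 7, 8, 9, 10, 11, 12, 13, 15, 16, 17].

Area of each hull facet:
  f1: (p0, p17, p1) → 84.8582
  f2: (p0, p17, p5) → 26.5270
  f3: (p10, p0, p5) → 38.0419
  f4: (p10, p0, p16) → 48.9383
  f5: (p7, p6, p4) → 35.0213
  f6: (p13, p6, p16) → 14.1052
  f7: (p13, p7, p1) → 17.8145
  f8: (p13, p7, p6) → 5.3132
  f9: (p11, p17, p1) → 57.6816
  f10: (p11, p17, p4) → 49.4407
  f11: (p11, p7, p1) → 44.1681
  f12: (p11, p7, p4) → 40.7549
  f13: (p8, p0, p1) → 32.0457
  f14: (p8, p0, p16) → 95.8307
  f15: (p8, p13, p1) → 31.3103
  f16: (p8, p13, p16) → 63.8582
  f17: (p12, p10, p5) → 59.0584
  f18: (p12, p6, p4) → 39.2431
  f19: (p15, p6, p16) → 23.1740
  f20: (p15, p10, p16) → 25.1045
  f21: (p15, p12, p6) → 21.5165
  f22: (p15, p12, p10) → 41.3157
  f23: (p9, p17, p4) → 18.5625
  f24: (p9, p12, p4) → 13.2716
  f25: (p9, p17, p5) → 25.5051
  f26: (p9, p12, p5) → 18.1723
Σ area = 970.633

Euler: V−E+F = 15−39+26 = 2.

facets=26 area=970.633


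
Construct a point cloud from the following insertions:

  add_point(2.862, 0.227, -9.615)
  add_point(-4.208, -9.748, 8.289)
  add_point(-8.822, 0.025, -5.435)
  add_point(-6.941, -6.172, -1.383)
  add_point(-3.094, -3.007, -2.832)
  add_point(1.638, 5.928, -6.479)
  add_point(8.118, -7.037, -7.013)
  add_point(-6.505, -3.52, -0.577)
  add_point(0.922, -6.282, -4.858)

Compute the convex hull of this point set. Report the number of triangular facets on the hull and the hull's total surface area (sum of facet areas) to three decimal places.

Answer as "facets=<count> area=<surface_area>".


Points on the hull: [0, 1, 2, 3, 5, 6, 8] (7 of 9).

Per-facet area ½‖(b−a)×(c−a)‖:
  f1: (p1, p5, p2) → 104.6280
  f2: (p1, p5, p6) → 141.3921
  f3: (p0, p6, p2) → 52.4829
  f4: (p0, p5, p2) → 38.9302
  f5: (p0, p5, p6) → 23.6944
  f6: (p3, p1, p2) → 23.5605
  f7: (p3, p1, p6) → 85.7265
  f8: (p8, p6, p2) → 23.8509
  f9: (p8, p3, p2) → 32.8317
  f10: (p8, p3, p6) → 4.9283
Σ area = 532.026

Euler characteristic 7−15+10 = 2 ✓

facets=10 area=532.026


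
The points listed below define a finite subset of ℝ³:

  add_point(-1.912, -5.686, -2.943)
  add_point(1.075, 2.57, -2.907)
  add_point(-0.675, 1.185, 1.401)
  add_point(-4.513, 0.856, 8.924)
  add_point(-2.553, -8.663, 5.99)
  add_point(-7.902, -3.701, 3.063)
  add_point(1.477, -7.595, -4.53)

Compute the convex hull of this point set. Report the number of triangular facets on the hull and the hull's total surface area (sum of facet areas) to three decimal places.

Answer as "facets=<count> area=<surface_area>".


facets=10 area=312.257

Extreme-point indices: [0, 1, 2, 3, 4, 5, 6] — 7 of 7 on the boundary.

Facet areas (half cross-product norm):
  f1: (p3, p1, p5) → 49.4565
  f2: (p4, p6, p5) → 43.8817
  f3: (p4, p3, p5) → 31.4465
  f4: (p4, p1, p6) → 58.1546
  f5: (p0, p6, p5) → 7.2282
  f6: (p0, p1, p5) → 38.2378
  f7: (p0, p1, p6) → 18.2207
  f8: (p2, p3, p1) → 5.3585
  f9: (p2, p4, p1) → 19.4623
  f10: (p2, p4, p3) → 40.8099
Σ area = 312.257

Euler: V−E+F = 7−15+10 = 2.


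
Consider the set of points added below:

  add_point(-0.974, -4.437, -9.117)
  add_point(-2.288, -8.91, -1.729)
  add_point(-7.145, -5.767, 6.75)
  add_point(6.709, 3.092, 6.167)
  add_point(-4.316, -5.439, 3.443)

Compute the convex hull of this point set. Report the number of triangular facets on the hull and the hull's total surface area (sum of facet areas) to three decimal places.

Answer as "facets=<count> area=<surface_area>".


facets=4 area=320.869

Points on the hull: [0, 1, 2, 3] (4 of 5).

Per-facet area ½‖(b−a)×(c−a)‖:
  f1: (p1, p3, p2) → 81.4817
  f2: (p0, p3, p2) → 130.0073
  f3: (p0, p1, p2) → 35.4247
  f4: (p0, p1, p3) → 73.9553
Σ area = 320.869

Check V−E+F: 4 − 6 + 4 = 2.


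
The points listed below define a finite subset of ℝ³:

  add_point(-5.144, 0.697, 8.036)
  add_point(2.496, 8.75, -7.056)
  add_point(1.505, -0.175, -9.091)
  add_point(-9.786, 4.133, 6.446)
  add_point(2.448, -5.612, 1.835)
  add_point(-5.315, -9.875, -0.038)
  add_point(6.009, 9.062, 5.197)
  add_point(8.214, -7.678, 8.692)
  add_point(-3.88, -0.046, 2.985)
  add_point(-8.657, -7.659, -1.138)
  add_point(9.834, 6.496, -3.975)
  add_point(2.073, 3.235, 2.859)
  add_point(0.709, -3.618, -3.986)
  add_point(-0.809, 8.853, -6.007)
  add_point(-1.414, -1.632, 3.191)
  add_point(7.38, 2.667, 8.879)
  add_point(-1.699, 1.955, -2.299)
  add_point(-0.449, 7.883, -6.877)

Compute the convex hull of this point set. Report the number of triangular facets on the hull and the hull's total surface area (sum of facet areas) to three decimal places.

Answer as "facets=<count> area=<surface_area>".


12 of the 18 inputs are extreme points: [0, 1, 2, 3, 5, 6, 7, 9, 10, 13, 15, 17].

Per-facet area ½‖(b−a)×(c−a)‖:
  f1: (p7, p15, p10) → 68.5480
  f2: (p2, p7, p10) → 110.7978
  f3: (p2, p7, p5) → 119.9777
  f4: (p2, p9, p5) → 30.7122
  f5: (p2, p9, p17) → 62.9834
  f6: (p13, p9, p3) → 110.2711
  f7: (p13, p9, p17) → 11.9782
  f8: (p0, p15, p3) → 27.4536
  f9: (p0, p7, p15) → 65.7523
  f10: (p0, p7, p5) → 96.8456
  f11: (p0, p9, p3) → 38.6116
  f12: (p0, p9, p5) → 26.7616
  f13: (p1, p2, p10) → 37.9384
  f14: (p1, p2, p17) → 13.1890
  f15: (p1, p13, p17) → 2.0701
  f16: (p6, p1, p13) → 22.1066
  f17: (p6, p15, p3) → 61.8492
  f18: (p6, p13, p3) → 97.9808
  f19: (p6, p15, p10) → 38.0371
  f20: (p6, p1, p10) → 42.3558
Σ area = 1086.220

Check V−E+F: 12 − 30 + 20 = 2.

facets=20 area=1086.220


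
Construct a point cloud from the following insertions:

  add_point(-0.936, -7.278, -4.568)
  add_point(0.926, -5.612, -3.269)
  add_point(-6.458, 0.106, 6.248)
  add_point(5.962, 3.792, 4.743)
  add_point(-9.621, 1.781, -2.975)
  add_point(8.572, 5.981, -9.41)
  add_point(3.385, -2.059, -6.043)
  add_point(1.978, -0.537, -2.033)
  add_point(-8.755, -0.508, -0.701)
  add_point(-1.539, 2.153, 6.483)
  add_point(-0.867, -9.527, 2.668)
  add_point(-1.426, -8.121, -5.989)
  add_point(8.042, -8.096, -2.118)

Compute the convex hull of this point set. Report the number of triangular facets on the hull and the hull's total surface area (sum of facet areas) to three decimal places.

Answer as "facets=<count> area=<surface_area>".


facets=14 area=788.190

Points on the hull: [2, 3, 4, 5, 8, 9, 10, 11, 12] (9 of 13).

Per-facet area ½‖(b−a)×(c−a)‖:
  f1: (p11, p5, p4) → 113.8822
  f2: (p3, p5, p4) → 123.3106
  f3: (p3, p9, p4) → 43.5785
  f4: (p3, p9, p10) → 48.2950
  f5: (p2, p9, p4) → 25.3935
  f6: (p2, p9, p10) → 31.0027
  f7: (p12, p11, p5) → 80.3177
  f8: (p12, p11, p10) → 40.5516
  f9: (p12, p3, p5) → 93.5237
  f10: (p12, p3, p10) → 68.7848
  f11: (p8, p2, p4) → 9.1314
  f12: (p8, p2, p10) → 42.0144
  f13: (p8, p11, p4) → 18.8440
  f14: (p8, p11, p10) → 49.5601
Σ area = 788.190

Check V−E+F: 9 − 21 + 14 = 2.


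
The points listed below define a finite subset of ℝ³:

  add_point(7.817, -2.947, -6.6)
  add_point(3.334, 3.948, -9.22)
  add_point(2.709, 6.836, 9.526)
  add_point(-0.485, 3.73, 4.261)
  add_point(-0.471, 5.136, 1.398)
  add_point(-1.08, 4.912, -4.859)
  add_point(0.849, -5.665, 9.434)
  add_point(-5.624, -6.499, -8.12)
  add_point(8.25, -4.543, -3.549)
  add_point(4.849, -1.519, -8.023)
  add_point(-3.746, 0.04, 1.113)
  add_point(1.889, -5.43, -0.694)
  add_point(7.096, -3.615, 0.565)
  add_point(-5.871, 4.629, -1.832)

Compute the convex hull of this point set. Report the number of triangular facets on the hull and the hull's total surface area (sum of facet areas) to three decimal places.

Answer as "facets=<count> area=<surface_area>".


Hull vertices (11/14): indices [0, 1, 2, 5, 6, 7, 8, 9, 10, 12, 13].

Area of each hull facet:
  f1: (p1, p7, p13) → 70.1316
  f2: (p6, p7, p8) → 108.0626
  f3: (p0, p7, p8) → 24.1485
  f4: (p10, p7, p13) → 33.5534
  f5: (p10, p6, p13) → 11.7774
  f6: (p10, p6, p7) → 58.8364
  f7: (p5, p1, p13) → 5.2059
  f8: (p2, p0, p8) → 30.0595
  f9: (p2, p0, p1) → 80.8312
  f10: (p2, p5, p1) → 40.5604
  f11: (p2, p6, p13) → 88.2564
  f12: (p2, p5, p13) → 40.7015
  f13: (p9, p1, p7) → 33.1464
  f14: (p9, p0, p7) → 16.9561
  f15: (p9, p0, p1) → 7.6902
  f16: (p12, p6, p8) → 12.0779
  f17: (p12, p2, p8) → 18.2065
  f18: (p12, p2, p6) → 67.3487
Σ area = 747.551

Euler characteristic 11−27+18 = 2 ✓

facets=18 area=747.551


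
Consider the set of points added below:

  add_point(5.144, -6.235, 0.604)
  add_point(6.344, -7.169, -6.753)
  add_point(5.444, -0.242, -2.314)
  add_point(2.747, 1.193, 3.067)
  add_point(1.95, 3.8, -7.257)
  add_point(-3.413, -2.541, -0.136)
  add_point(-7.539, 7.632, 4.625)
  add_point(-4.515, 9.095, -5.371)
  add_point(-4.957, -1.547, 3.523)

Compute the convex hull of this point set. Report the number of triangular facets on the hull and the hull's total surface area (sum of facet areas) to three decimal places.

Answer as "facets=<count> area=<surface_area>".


9 of the 9 inputs are extreme points: [0, 1, 2, 3, 4, 5, 6, 7, 8].

Facet areas (half cross-product norm):
  f1: (p7, p4, p1) → 27.1532
  f2: (p3, p7, p6) → 61.7618
  f3: (p3, p7, p4) → 45.7369
  f4: (p5, p7, p1) → 79.7037
  f5: (p2, p4, p1) → 29.7670
  f6: (p2, p3, p4) → 21.7893
  f7: (p0, p5, p1) → 34.8750
  f8: (p0, p2, p1) → 23.7130
  f9: (p0, p2, p3) → 20.2610
  f10: (p8, p0, p5) → 17.7774
  f11: (p8, p7, p6) → 50.5391
  f12: (p8, p5, p7) → 26.0494
  f13: (p8, p3, p6) → 39.2321
  f14: (p8, p0, p3) → 33.5114
Σ area = 511.870

Check V−E+F: 9 − 21 + 14 = 2.

facets=14 area=511.870


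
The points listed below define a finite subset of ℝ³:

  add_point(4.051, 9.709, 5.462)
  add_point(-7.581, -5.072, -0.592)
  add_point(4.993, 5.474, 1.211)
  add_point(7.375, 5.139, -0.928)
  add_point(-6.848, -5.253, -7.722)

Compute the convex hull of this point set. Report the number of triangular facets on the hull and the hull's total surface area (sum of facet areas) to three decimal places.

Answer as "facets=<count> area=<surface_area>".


facets=6 area=287.866

Points on the hull: [0, 1, 2, 3, 4] (5 of 5).

Facet areas (half cross-product norm):
  f1: (p4, p3, p1) → 64.6762
  f2: (p4, p0, p1) → 68.3348
  f3: (p4, p0, p3) → 77.5141
  f4: (p2, p3, p1) → 24.0585
  f5: (p2, p0, p1) → 45.8733
  f6: (p2, p0, p3) → 7.4089
Σ area = 287.866

Euler characteristic 5−9+6 = 2 ✓


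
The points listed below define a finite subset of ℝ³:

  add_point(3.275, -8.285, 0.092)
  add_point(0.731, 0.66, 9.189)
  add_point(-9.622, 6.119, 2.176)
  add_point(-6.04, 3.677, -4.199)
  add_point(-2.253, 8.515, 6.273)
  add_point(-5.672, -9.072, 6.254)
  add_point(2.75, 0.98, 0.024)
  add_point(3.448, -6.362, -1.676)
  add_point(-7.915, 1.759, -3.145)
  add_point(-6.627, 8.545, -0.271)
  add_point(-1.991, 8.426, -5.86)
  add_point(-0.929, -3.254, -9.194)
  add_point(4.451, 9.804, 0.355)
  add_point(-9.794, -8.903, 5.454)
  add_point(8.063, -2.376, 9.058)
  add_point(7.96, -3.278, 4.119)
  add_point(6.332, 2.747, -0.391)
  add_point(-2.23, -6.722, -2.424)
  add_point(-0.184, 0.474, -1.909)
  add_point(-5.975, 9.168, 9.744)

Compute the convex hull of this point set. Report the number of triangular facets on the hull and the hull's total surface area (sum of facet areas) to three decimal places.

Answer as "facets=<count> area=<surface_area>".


Extreme-point indices: [0, 1, 2, 3, 5, 7, 8, 9, 10, 11, 12, 13, 14, 15, 16, 17, 19] — 17 of 20 on the boundary.

Area of each hull facet:
  f1: (p12, p19, p14) → 104.9941
  f2: (p1, p19, p14) → 21.0730
  f3: (p2, p19, p13) → 67.8546
  f4: (p16, p12, p14) → 36.5405
  f5: (p16, p12, p11) → 43.9199
  f6: (p5, p1, p14) → 46.9091
  f7: (p5, p0, p13) → 16.4527
  f8: (p5, p0, p14) → 63.9125
  f9: (p5, p19, p13) → 39.0179
  f10: (p5, p1, p19) → 61.7666
  f11: (p17, p11, p13) → 24.4059
  f12: (p17, p0, p13) → 33.5712
  f13: (p17, p0, p11) → 22.8767
  f14: (p8, p11, p13) → 72.4401
  f15: (p8, p2, p13) → 48.9813
  f16: (p7, p0, p11) → 7.7816
  f17: (p7, p16, p11) → 44.4275
  f18: (p3, p8, p11) → 14.3242
  f19: (p15, p16, p14) → 17.3632
  f20: (p15, p7, p16) → 29.7493
  f21: (p15, p0, p14) → 15.6146
  f22: (p15, p7, p0) → 10.2760
  f23: (p10, p12, p11) → 53.1408
  f24: (p10, p3, p11) → 32.0864
  f25: (p9, p8, p2) → 15.7322
  f26: (p9, p3, p8) → 8.8182
  f27: (p9, p10, p3) → 19.0005
  f28: (p9, p2, p19) → 20.4007
  f29: (p9, p12, p19) → 55.6887
  f30: (p9, p10, p12) → 32.7907
Σ area = 1081.910

Check V−E+F: 17 − 45 + 30 = 2.

facets=30 area=1081.910


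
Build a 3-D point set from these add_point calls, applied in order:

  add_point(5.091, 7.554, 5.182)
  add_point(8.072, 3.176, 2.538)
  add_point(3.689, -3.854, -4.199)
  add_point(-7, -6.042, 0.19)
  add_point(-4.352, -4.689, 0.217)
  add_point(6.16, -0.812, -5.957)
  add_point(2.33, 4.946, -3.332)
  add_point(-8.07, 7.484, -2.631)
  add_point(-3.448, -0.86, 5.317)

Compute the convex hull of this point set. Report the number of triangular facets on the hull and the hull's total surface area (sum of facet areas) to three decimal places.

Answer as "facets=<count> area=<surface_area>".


Extreme-point indices: [0, 1, 2, 3, 5, 6, 7, 8] — 8 of 9 on the boundary.

Triangle areas on the boundary:
  f1: (p5, p3, p7) → 100.3686
  f2: (p8, p3, p7) → 49.8565
  f3: (p6, p5, p7) → 27.9692
  f4: (p6, p5, p1) → 29.9134
  f5: (p2, p5, p1) → 20.5466
  f6: (p2, p5, p3) → 14.9030
  f7: (p2, p8, p1) → 59.6911
  f8: (p2, p8, p3) → 45.7602
  f9: (p0, p8, p7) → 72.7058
  f10: (p0, p8, p1) → 35.0545
  f11: (p0, p6, p7) → 49.3533
  f12: (p0, p6, p1) → 24.4201
Σ area = 530.542

Euler: V−E+F = 8−18+12 = 2.

facets=12 area=530.542


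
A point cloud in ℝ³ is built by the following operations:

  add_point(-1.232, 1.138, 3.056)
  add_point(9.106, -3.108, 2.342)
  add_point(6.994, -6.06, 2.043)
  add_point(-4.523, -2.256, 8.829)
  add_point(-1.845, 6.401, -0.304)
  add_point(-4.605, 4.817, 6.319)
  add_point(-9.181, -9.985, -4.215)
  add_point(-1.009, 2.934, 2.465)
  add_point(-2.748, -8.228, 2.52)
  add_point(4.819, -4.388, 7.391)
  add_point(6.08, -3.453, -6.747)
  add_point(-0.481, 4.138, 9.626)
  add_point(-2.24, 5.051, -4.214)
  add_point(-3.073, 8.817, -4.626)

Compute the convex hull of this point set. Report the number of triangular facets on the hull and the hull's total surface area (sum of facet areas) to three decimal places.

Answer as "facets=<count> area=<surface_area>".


facets=16 area=825.811

Extreme-point indices: [1, 2, 3, 5, 6, 8, 9, 10, 11, 13] — 10 of 14 on the boundary.

Triangle areas on the boundary:
  f1: (p11, p13, p1) → 104.5587
  f2: (p10, p13, p6) → 125.6296
  f3: (p10, p13, p1) → 74.0396
  f4: (p9, p11, p1) → 32.7132
  f5: (p5, p13, p6) → 107.3304
  f6: (p5, p11, p13) → 26.7465
  f7: (p2, p9, p1) → 10.9022
  f8: (p2, p10, p6) → 76.3163
  f9: (p2, p10, p1) → 16.7051
  f10: (p3, p9, p11) → 35.0133
  f11: (p3, p5, p6) → 58.5414
  f12: (p3, p5, p11) → 18.8380
  f13: (p8, p2, p6) → 35.2331
  f14: (p8, p2, p9) → 28.2937
  f15: (p8, p3, p6) → 36.5196
  f16: (p8, p3, p9) → 38.4308
Σ area = 825.811

Check V−E+F: 10 − 24 + 16 = 2.


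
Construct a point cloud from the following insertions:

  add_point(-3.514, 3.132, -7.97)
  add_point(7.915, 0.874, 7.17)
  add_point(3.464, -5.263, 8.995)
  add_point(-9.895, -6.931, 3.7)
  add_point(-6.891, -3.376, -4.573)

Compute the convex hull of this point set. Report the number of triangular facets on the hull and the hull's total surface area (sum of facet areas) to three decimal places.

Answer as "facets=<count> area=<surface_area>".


Points on the hull: [0, 1, 2, 3, 4] (5 of 5).

Triangle areas on the boundary:
  f1: (p0, p1, p3) → 146.2180
  f2: (p2, p1, p3) → 47.7527
  f3: (p4, p0, p3) → 22.9981
  f4: (p4, p2, p3) → 68.6516
  f5: (p4, p0, p1) → 75.9472
  f6: (p4, p2, p1) → 66.7738
Σ area = 428.341

Check V−E+F: 5 − 9 + 6 = 2.

facets=6 area=428.341


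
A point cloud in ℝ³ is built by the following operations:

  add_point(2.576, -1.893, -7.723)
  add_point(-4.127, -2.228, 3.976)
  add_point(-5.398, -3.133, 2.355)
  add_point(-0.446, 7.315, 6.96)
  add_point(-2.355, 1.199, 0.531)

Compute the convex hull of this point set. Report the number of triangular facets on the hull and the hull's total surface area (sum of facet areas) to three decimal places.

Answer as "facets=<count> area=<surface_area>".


facets=6 area=177.651

Hull vertices (5/5): indices [0, 1, 2, 3, 4].

Per-facet area ½‖(b−a)×(c−a)‖:
  f1: (p1, p0, p2) → 14.3003
  f2: (p1, p3, p2) → 7.8289
  f3: (p1, p3, p0) → 71.7657
  f4: (p4, p0, p2) → 27.0203
  f5: (p4, p3, p2) → 23.2352
  f6: (p4, p3, p0) → 33.5007
Σ area = 177.651

Euler characteristic 5−9+6 = 2 ✓


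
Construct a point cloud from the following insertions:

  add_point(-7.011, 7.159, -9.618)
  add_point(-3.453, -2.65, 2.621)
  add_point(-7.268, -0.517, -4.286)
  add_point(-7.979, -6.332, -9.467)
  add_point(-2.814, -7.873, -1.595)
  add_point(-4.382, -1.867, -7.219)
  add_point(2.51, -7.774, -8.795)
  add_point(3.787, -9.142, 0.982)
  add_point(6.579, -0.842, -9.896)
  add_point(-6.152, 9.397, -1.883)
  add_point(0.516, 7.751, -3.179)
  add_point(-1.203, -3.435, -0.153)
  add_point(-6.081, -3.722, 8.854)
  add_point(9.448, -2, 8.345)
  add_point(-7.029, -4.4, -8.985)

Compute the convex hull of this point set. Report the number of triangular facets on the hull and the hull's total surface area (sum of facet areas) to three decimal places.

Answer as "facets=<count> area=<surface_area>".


facets=18 area=1063.758

Hull vertices (11/15): indices [0, 2, 3, 4, 6, 7, 8, 9, 10, 12, 13].

Facet areas (half cross-product norm):
  f1: (p12, p9, p13) → 131.8197
  f2: (p6, p8, p3) → 39.9619
  f3: (p0, p8, p3) → 95.5801
  f4: (p10, p9, p13) → 53.2647
  f5: (p10, p8, p13) → 105.1713
  f6: (p10, p0, p9) → 28.0170
  f7: (p10, p0, p8) → 61.8986
  f8: (p2, p12, p3) → 46.7604
  f9: (p2, p12, p9) → 69.6619
  f10: (p2, p0, p3) → 35.5353
  f11: (p2, p0, p9) → 35.9306
  f12: (p7, p12, p13) → 77.8466
  f13: (p7, p8, p13) → 81.7688
  f14: (p7, p6, p8) → 39.6732
  f15: (p7, p6, p3) → 51.6516
  f16: (p4, p12, p3) → 47.4302
  f17: (p4, p7, p3) → 19.6428
  f18: (p4, p7, p12) → 42.1438
Σ area = 1063.758

Euler characteristic 11−27+18 = 2 ✓


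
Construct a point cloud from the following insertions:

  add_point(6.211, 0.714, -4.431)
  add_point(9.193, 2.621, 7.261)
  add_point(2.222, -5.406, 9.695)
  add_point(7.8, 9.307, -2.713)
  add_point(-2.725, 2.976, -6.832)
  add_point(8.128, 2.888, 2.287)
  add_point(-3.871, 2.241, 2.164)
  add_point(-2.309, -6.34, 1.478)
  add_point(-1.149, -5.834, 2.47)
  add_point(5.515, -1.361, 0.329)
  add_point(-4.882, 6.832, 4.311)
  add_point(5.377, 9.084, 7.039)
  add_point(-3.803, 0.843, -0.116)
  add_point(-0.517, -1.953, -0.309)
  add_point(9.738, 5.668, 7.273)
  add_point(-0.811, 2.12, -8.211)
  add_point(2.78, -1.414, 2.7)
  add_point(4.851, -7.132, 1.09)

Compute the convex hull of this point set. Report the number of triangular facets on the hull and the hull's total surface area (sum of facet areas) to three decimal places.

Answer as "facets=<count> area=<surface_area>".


Points on the hull: [0, 1, 2, 3, 4, 5, 7, 10, 11, 12, 14, 15, 17] (13 of 18).

Triangle areas on the boundary:
  f1: (p1, p2, p14) → 9.2586
  f2: (p1, p2, p17) → 48.3178
  f3: (p7, p15, p17) → 46.5475
  f4: (p7, p2, p17) → 30.8817
  f5: (p7, p2, p10) → 63.5572
  f6: (p11, p3, p10) → 54.5318
  f7: (p11, p3, p14) → 27.6091
  f8: (p11, p2, p10) → 76.4731
  f9: (p11, p2, p14) → 37.6013
  f10: (p4, p3, p10) → 73.9048
  f11: (p4, p3, p15) → 15.6132
  f12: (p4, p7, p15) → 15.6151
  f13: (p0, p15, p17) → 37.6072
  f14: (p0, p3, p15) → 35.9514
  f15: (p0, p1, p17) → 54.6310
  f16: (p0, p3, p14) → 47.7909
  f17: (p12, p7, p10) → 21.0971
  f18: (p12, p4, p10) → 25.2459
  f19: (p12, p4, p7) → 23.8133
  f20: (p5, p1, p14) → 7.8831
  f21: (p5, p0, p14) → 4.0724
  f22: (p5, p0, p1) → 6.5689
Σ area = 764.572

Euler: V−E+F = 13−33+22 = 2.

facets=22 area=764.572


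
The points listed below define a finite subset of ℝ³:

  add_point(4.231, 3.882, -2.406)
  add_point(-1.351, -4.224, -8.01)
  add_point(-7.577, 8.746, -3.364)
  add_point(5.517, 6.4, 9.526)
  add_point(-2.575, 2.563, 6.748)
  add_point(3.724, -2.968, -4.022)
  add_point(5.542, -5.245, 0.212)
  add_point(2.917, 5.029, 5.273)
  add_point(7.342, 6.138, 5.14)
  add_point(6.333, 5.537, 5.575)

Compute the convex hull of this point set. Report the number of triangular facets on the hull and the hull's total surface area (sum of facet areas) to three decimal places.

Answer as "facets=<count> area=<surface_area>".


facets=12 area=561.450

8 of the 10 inputs are extreme points: [0, 1, 2, 3, 4, 5, 6, 8].

Per-facet area ½‖(b−a)×(c−a)‖:
  f1: (p3, p8, p2) → 41.0522
  f2: (p4, p1, p2) → 91.7701
  f3: (p4, p3, p2) → 55.9913
  f4: (p0, p8, p2) → 51.6537
  f5: (p0, p1, p2) → 70.7503
  f6: (p6, p4, p1) → 69.9876
  f7: (p6, p4, p3) → 60.4153
  f8: (p6, p3, p8) → 27.8475
  f9: (p5, p0, p1) → 21.4611
  f10: (p5, p6, p1) → 12.2632
  f11: (p5, p0, p8) → 26.0595
  f12: (p5, p6, p8) → 32.1979
Σ area = 561.450

Euler: V−E+F = 8−18+12 = 2.


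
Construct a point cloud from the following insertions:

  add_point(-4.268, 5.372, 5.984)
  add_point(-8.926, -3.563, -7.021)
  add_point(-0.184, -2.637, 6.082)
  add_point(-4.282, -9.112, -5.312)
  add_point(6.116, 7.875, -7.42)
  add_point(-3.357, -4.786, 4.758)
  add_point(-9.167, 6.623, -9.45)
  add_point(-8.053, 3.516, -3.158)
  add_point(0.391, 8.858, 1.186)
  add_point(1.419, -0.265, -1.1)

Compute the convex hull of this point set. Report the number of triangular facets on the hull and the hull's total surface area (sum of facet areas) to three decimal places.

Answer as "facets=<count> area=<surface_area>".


Extreme-point indices: [0, 1, 2, 3, 4, 5, 6, 7, 8, 9] — 10 of 10 on the boundary.

Per-facet area ½‖(b−a)×(c−a)‖:
  f1: (p3, p4, p6) → 127.5051
  f2: (p9, p3, p4) → 53.0909
  f3: (p9, p2, p4) → 24.7508
  f4: (p9, p2, p3) → 43.8236
  f5: (p8, p2, p4) → 62.6498
  f6: (p8, p0, p2) → 33.5785
  f7: (p8, p4, p6) → 72.5614
  f8: (p8, p0, p6) → 54.5736
  f9: (p7, p0, p6) → 22.2687
  f10: (p5, p2, p3) → 18.2701
  f11: (p5, p0, p2) → 18.1095
  f12: (p1, p5, p3) → 40.8690
  f13: (p1, p3, p6) → 23.6985
  f14: (p1, p7, p6) → 28.7702
  f15: (p1, p7, p0) → 31.5809
  f16: (p1, p5, p0) → 67.1957
Σ area = 723.296

Euler: V−E+F = 10−24+16 = 2.

facets=16 area=723.296
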